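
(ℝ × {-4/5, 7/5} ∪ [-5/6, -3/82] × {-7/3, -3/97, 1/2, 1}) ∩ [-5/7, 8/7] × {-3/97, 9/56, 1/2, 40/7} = [-5/7, -3/82] × {-3/97, 1/2}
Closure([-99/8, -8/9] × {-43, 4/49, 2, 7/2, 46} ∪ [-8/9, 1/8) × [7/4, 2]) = ([-8/9, 1/8] × [7/4, 2]) ∪ ([-99/8, -8/9] × {-43, 4/49, 2, 7/2, 46})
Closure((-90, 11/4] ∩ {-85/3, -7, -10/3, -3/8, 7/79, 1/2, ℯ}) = {-85/3, -7, -10/3, -3/8, 7/79, 1/2, ℯ}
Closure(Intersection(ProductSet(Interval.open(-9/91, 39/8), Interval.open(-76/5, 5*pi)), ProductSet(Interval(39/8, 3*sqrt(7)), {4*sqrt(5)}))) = EmptySet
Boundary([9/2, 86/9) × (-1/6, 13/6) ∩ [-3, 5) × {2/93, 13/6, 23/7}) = [9/2, 5] × {2/93}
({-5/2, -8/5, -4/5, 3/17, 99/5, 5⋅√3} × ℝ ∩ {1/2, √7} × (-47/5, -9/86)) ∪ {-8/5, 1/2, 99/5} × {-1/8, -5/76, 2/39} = {-8/5, 1/2, 99/5} × {-1/8, -5/76, 2/39}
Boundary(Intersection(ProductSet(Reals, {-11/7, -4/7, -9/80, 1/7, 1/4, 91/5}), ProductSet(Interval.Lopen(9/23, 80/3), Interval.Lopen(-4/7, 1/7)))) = ProductSet(Interval(9/23, 80/3), {-9/80, 1/7})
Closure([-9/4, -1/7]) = [-9/4, -1/7]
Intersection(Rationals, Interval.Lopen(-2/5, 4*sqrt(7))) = Intersection(Interval.Lopen(-2/5, 4*sqrt(7)), Rationals)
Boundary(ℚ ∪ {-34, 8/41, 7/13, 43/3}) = ℝ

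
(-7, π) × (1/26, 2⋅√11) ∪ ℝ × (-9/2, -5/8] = (ℝ × (-9/2, -5/8]) ∪ ((-7, π) × (1/26, 2⋅√11))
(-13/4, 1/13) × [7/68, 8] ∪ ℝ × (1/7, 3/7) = (ℝ × (1/7, 3/7)) ∪ ((-13/4, 1/13) × [7/68, 8])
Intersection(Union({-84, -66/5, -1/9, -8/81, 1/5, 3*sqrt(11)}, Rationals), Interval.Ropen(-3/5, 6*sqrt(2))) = Intersection(Interval.Ropen(-3/5, 6*sqrt(2)), Rationals)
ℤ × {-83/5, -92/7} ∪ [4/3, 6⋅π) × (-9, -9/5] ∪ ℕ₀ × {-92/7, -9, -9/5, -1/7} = (ℤ × {-83/5, -92/7}) ∪ (ℕ₀ × {-92/7, -9, -9/5, -1/7}) ∪ ([4/3, 6⋅π) × (-9, -9/5])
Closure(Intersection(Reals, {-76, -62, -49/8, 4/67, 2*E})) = {-76, -62, -49/8, 4/67, 2*E}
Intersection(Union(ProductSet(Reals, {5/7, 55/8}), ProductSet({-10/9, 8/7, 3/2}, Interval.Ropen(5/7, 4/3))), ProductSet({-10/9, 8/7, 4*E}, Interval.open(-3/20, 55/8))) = Union(ProductSet({-10/9, 8/7}, Interval.Ropen(5/7, 4/3)), ProductSet({-10/9, 8/7, 4*E}, {5/7}))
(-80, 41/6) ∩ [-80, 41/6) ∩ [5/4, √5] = [5/4, √5]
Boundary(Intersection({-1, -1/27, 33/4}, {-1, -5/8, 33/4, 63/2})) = {-1, 33/4}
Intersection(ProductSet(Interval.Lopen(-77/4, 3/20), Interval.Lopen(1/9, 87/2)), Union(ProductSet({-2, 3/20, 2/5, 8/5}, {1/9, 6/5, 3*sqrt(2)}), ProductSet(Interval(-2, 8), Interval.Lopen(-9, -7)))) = ProductSet({-2, 3/20}, {6/5, 3*sqrt(2)})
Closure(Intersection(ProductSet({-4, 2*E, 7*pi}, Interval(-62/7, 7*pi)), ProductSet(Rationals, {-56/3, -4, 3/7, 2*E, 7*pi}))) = ProductSet({-4}, {-4, 3/7, 2*E, 7*pi})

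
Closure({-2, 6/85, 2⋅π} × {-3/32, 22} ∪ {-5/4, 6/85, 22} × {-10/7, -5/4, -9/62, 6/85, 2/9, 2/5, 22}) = ({-2, 6/85, 2⋅π} × {-3/32, 22}) ∪ ({-5/4, 6/85, 22} × {-10/7, -5/4, -9/62, 6/85, 2/9, 2/5, 22})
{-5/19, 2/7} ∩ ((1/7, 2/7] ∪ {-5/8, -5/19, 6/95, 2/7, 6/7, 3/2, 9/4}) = {-5/19, 2/7}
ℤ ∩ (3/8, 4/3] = {1}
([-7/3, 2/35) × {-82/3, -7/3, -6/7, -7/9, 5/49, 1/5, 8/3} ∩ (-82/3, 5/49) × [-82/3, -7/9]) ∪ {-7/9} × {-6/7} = [-7/3, 2/35) × {-82/3, -7/3, -6/7, -7/9}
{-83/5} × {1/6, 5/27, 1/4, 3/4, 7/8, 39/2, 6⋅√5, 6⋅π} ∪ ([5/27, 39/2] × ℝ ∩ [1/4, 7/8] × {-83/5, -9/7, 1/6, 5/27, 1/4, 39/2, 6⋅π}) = ([1/4, 7/8] × {-83/5, -9/7, 1/6, 5/27, 1/4, 39/2, 6⋅π}) ∪ ({-83/5} × {1/6, 5/27, 1/4, 3/4, 7/8, 39/2, 6⋅√5, 6⋅π})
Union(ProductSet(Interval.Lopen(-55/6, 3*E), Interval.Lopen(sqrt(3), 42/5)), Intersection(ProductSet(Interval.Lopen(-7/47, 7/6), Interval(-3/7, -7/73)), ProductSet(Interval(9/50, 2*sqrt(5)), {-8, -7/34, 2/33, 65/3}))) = Union(ProductSet(Interval.Lopen(-55/6, 3*E), Interval.Lopen(sqrt(3), 42/5)), ProductSet(Interval(9/50, 7/6), {-7/34}))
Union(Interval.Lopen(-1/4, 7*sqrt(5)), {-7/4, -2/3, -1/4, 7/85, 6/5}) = Union({-7/4, -2/3}, Interval(-1/4, 7*sqrt(5)))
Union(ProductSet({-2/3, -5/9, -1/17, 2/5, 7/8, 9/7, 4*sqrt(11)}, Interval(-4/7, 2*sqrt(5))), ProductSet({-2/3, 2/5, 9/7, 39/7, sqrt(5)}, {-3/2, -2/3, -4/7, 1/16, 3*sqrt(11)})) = Union(ProductSet({-2/3, 2/5, 9/7, 39/7, sqrt(5)}, {-3/2, -2/3, -4/7, 1/16, 3*sqrt(11)}), ProductSet({-2/3, -5/9, -1/17, 2/5, 7/8, 9/7, 4*sqrt(11)}, Interval(-4/7, 2*sqrt(5))))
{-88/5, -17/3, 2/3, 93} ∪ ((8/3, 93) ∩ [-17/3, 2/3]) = {-88/5, -17/3, 2/3, 93}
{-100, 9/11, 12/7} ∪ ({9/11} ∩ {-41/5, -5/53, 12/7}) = {-100, 9/11, 12/7}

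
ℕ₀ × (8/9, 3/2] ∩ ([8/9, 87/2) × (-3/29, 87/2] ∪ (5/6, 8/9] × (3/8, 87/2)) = {1, 2, …, 43} × (8/9, 3/2]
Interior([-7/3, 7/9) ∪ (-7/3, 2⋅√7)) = (-7/3, 2⋅√7)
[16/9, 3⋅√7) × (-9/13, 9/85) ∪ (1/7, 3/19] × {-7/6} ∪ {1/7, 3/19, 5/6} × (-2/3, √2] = ((1/7, 3/19] × {-7/6}) ∪ ({1/7, 3/19, 5/6} × (-2/3, √2]) ∪ ([16/9, 3⋅√7) × (-9/13, 9/85))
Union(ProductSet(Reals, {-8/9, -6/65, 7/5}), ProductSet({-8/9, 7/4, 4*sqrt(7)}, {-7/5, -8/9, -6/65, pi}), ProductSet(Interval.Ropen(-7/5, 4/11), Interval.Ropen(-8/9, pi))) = Union(ProductSet({-8/9, 7/4, 4*sqrt(7)}, {-7/5, -8/9, -6/65, pi}), ProductSet(Interval.Ropen(-7/5, 4/11), Interval.Ropen(-8/9, pi)), ProductSet(Reals, {-8/9, -6/65, 7/5}))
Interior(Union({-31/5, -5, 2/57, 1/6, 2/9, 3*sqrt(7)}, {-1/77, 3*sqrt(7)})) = EmptySet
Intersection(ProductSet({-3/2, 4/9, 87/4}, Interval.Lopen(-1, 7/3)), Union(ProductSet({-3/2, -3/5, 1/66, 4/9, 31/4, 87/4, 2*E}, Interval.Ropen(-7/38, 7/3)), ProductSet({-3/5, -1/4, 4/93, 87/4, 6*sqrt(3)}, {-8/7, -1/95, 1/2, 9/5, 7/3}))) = Union(ProductSet({87/4}, {-1/95, 1/2, 9/5, 7/3}), ProductSet({-3/2, 4/9, 87/4}, Interval.Ropen(-7/38, 7/3)))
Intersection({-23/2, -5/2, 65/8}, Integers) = EmptySet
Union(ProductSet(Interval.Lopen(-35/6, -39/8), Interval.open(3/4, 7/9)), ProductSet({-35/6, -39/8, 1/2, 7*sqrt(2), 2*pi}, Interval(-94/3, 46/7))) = Union(ProductSet({-35/6, -39/8, 1/2, 7*sqrt(2), 2*pi}, Interval(-94/3, 46/7)), ProductSet(Interval.Lopen(-35/6, -39/8), Interval.open(3/4, 7/9)))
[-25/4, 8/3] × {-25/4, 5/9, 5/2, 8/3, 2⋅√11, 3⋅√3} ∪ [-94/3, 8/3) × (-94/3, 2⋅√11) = ([-94/3, 8/3) × (-94/3, 2⋅√11)) ∪ ([-25/4, 8/3] × {-25/4, 5/9, 5/2, 8/3, 2⋅√11, 3⋅√3})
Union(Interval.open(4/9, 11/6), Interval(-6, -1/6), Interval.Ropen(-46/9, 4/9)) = Union(Interval.Ropen(-6, 4/9), Interval.open(4/9, 11/6))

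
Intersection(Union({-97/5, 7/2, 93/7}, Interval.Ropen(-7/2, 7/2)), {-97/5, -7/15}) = {-97/5, -7/15}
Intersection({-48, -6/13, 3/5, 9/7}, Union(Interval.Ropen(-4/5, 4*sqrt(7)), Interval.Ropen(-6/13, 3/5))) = {-6/13, 3/5, 9/7}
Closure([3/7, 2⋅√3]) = [3/7, 2⋅√3]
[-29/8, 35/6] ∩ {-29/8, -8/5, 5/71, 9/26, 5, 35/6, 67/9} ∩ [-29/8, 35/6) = {-29/8, -8/5, 5/71, 9/26, 5}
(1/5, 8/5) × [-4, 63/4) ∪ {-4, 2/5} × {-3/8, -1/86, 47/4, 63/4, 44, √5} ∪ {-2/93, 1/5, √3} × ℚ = ({-2/93, 1/5, √3} × ℚ) ∪ ((1/5, 8/5) × [-4, 63/4)) ∪ ({-4, 2/5} × {-3/8, -1/86, 47/4, 63/4, 44, √5})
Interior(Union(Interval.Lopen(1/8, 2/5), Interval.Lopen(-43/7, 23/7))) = Interval.open(-43/7, 23/7)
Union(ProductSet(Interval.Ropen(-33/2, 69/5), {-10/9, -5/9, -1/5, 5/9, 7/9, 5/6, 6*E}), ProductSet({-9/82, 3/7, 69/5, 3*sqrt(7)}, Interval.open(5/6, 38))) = Union(ProductSet({-9/82, 3/7, 69/5, 3*sqrt(7)}, Interval.open(5/6, 38)), ProductSet(Interval.Ropen(-33/2, 69/5), {-10/9, -5/9, -1/5, 5/9, 7/9, 5/6, 6*E}))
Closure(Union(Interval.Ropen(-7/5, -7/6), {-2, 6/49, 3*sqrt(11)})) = Union({-2, 6/49, 3*sqrt(11)}, Interval(-7/5, -7/6))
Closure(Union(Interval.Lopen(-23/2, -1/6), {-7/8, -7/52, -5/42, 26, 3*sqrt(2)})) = Union({-7/52, -5/42, 26, 3*sqrt(2)}, Interval(-23/2, -1/6))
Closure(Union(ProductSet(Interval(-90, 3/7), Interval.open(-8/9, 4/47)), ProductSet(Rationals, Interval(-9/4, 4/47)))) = Union(ProductSet(Interval(-90, 3/7), Interval.open(-8/9, 4/47)), ProductSet(Reals, Union({4/47}, Interval(-9/4, -8/9))), ProductSet(Union(Interval(-oo, -90), Interval(3/7, oo), Rationals), Interval(-9/4, 4/47)))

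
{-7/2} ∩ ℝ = {-7/2}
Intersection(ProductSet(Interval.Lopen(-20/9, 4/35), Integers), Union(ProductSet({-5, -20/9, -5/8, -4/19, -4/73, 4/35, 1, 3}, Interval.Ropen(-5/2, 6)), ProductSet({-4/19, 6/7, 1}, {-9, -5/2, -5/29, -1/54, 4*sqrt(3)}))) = Union(ProductSet({-4/19}, {-9}), ProductSet({-5/8, -4/19, -4/73, 4/35}, Range(-2, 6, 1)))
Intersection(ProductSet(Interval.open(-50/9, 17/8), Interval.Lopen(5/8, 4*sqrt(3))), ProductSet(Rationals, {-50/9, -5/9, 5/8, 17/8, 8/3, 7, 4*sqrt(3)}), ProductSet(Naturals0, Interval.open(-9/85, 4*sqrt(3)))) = ProductSet(Range(0, 3, 1), {17/8, 8/3})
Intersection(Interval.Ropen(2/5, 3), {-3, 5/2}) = {5/2}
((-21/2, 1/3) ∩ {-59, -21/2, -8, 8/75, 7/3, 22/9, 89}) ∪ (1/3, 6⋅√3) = {-8, 8/75} ∪ (1/3, 6⋅√3)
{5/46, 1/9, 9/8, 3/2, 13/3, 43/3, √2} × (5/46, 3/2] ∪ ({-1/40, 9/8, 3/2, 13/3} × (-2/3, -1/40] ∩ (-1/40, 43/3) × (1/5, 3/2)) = {5/46, 1/9, 9/8, 3/2, 13/3, 43/3, √2} × (5/46, 3/2]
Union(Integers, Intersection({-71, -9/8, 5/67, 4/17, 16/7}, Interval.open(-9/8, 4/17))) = Union({5/67}, Integers)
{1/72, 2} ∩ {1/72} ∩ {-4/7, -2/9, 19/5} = ∅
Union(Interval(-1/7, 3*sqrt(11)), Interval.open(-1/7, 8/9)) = Interval(-1/7, 3*sqrt(11))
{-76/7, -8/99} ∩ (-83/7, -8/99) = {-76/7}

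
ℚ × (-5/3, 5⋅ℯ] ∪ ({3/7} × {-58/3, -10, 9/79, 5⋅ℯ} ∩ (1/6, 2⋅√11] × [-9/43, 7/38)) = ℚ × (-5/3, 5⋅ℯ]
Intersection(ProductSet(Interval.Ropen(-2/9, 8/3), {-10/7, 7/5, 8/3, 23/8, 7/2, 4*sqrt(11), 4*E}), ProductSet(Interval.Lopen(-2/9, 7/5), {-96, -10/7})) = ProductSet(Interval.Lopen(-2/9, 7/5), {-10/7})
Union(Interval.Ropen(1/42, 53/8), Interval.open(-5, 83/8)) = Interval.open(-5, 83/8)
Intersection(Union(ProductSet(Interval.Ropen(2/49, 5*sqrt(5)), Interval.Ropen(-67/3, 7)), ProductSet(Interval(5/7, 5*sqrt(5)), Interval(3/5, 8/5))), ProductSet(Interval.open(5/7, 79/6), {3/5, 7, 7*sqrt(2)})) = ProductSet(Interval.Lopen(5/7, 5*sqrt(5)), {3/5})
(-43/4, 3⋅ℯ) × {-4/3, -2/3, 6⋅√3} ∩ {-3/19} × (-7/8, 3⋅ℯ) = {-3/19} × {-2/3}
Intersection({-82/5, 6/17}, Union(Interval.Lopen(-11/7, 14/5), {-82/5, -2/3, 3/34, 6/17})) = {-82/5, 6/17}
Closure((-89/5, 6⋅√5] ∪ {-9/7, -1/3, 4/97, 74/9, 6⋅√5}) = [-89/5, 6⋅√5]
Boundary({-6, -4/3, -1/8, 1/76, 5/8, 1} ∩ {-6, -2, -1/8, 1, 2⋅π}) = {-6, -1/8, 1}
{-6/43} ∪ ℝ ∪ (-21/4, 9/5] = (-∞, ∞)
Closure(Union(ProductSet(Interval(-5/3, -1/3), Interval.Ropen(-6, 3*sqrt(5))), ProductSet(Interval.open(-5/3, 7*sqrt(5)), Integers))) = Union(ProductSet(Interval(-5/3, -1/3), Interval(-6, 3*sqrt(5))), ProductSet(Interval(-5/3, 7*sqrt(5)), Integers))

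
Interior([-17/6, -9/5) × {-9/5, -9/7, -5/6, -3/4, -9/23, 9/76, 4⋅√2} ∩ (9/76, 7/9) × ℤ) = ∅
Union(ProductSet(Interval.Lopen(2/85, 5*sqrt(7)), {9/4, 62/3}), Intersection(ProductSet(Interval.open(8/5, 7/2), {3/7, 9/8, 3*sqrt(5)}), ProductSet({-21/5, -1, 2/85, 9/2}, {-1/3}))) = ProductSet(Interval.Lopen(2/85, 5*sqrt(7)), {9/4, 62/3})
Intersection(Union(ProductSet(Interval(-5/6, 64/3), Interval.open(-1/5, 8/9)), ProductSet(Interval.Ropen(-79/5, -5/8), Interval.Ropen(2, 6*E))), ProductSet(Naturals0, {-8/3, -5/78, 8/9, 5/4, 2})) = ProductSet(Range(0, 22, 1), {-5/78})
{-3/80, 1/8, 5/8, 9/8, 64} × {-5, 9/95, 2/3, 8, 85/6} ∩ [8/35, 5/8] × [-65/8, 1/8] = {5/8} × {-5, 9/95}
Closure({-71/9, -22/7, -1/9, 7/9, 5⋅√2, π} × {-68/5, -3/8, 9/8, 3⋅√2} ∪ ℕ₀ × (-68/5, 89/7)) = (ℕ₀ × [-68/5, 89/7]) ∪ ({-71/9, -22/7, -1/9, 7/9, 5⋅√2, π} × {-68/5, -3/8, 9/8, 3⋅√2})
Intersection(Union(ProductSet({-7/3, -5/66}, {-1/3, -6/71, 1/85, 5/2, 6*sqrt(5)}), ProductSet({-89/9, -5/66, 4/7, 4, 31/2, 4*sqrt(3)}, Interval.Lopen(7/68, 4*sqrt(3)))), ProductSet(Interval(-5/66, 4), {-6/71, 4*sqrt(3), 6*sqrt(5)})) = Union(ProductSet({-5/66}, {-6/71, 6*sqrt(5)}), ProductSet({-5/66, 4/7, 4}, {4*sqrt(3)}))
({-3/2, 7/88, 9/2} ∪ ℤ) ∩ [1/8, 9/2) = {1, 2, 3, 4}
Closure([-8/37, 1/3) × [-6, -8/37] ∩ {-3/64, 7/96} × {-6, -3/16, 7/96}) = {-3/64, 7/96} × {-6}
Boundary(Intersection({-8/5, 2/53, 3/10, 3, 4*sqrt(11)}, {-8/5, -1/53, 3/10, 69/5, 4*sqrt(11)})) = {-8/5, 3/10, 4*sqrt(11)}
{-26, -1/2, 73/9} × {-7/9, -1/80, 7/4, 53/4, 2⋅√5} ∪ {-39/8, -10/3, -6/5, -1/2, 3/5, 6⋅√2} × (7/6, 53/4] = ({-26, -1/2, 73/9} × {-7/9, -1/80, 7/4, 53/4, 2⋅√5}) ∪ ({-39/8, -10/3, -6/5, -1/2, 3/5, 6⋅√2} × (7/6, 53/4])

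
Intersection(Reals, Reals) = Reals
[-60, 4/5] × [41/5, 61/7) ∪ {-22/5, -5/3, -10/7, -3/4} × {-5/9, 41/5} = ({-22/5, -5/3, -10/7, -3/4} × {-5/9, 41/5}) ∪ ([-60, 4/5] × [41/5, 61/7))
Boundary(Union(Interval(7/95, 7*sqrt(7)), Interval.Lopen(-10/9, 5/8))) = {-10/9, 7*sqrt(7)}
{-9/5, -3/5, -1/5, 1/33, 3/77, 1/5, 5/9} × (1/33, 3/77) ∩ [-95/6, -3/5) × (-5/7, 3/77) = {-9/5} × (1/33, 3/77)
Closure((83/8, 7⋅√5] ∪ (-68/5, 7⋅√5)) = [-68/5, 7⋅√5]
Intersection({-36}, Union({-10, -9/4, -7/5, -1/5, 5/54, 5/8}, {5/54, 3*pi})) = EmptySet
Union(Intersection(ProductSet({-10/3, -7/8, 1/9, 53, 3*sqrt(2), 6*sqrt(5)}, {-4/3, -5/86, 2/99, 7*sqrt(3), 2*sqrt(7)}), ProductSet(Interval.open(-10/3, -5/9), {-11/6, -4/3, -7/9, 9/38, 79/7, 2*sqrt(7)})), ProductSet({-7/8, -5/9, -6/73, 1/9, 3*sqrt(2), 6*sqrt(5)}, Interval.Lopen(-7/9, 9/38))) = Union(ProductSet({-7/8}, {-4/3, 2*sqrt(7)}), ProductSet({-7/8, -5/9, -6/73, 1/9, 3*sqrt(2), 6*sqrt(5)}, Interval.Lopen(-7/9, 9/38)))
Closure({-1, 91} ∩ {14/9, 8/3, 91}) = {91}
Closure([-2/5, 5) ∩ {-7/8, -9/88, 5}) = {-9/88}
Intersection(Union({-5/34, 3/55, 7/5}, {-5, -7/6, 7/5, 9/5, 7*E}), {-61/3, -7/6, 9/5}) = {-7/6, 9/5}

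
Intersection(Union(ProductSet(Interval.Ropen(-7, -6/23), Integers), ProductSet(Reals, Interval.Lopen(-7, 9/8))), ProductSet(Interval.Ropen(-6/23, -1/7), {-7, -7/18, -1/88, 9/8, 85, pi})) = ProductSet(Interval.Ropen(-6/23, -1/7), {-7/18, -1/88, 9/8})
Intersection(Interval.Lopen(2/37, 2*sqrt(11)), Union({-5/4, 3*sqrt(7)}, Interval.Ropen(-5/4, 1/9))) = Interval.open(2/37, 1/9)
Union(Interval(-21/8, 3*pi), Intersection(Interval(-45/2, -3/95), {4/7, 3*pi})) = Interval(-21/8, 3*pi)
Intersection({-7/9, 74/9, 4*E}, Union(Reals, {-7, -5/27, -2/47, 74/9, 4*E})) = {-7/9, 74/9, 4*E}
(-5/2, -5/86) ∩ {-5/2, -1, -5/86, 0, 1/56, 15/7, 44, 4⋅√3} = {-1}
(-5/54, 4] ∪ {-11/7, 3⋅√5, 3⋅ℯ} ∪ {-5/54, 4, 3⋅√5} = {-11/7, 3⋅√5, 3⋅ℯ} ∪ [-5/54, 4]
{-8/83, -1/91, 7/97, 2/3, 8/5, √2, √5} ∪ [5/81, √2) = {-8/83, -1/91, 8/5, √5} ∪ [5/81, √2]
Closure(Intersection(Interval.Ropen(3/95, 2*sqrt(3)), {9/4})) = {9/4}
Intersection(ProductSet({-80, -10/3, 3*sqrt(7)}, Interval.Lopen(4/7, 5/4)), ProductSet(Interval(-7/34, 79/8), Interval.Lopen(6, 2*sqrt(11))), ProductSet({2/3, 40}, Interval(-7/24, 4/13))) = EmptySet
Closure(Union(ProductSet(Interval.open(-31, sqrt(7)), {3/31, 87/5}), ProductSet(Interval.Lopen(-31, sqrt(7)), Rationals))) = ProductSet(Interval(-31, sqrt(7)), Reals)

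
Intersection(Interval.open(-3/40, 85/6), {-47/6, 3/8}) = {3/8}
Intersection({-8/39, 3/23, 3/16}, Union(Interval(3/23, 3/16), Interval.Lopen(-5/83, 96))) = {3/23, 3/16}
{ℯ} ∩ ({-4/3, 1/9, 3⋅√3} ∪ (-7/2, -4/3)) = ∅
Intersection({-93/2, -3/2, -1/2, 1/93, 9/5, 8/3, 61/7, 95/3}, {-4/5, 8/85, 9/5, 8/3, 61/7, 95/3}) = {9/5, 8/3, 61/7, 95/3}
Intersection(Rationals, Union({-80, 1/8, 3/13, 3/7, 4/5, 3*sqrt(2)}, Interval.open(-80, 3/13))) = Union({3/7, 4/5}, Intersection(Interval(-80, 3/13), Rationals))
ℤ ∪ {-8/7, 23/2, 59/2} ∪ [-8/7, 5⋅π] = ℤ ∪ [-8/7, 5⋅π] ∪ {59/2}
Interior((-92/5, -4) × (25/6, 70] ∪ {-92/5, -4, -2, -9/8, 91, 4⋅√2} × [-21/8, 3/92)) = (-92/5, -4) × (25/6, 70)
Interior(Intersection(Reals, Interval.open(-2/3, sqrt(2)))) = Interval.open(-2/3, sqrt(2))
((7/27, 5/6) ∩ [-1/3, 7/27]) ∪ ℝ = ℝ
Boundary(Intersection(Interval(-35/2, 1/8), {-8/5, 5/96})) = {-8/5, 5/96}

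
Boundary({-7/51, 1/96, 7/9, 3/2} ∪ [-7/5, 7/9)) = {-7/5, 7/9, 3/2}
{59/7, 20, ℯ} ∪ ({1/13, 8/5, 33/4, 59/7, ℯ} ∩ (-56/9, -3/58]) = {59/7, 20, ℯ}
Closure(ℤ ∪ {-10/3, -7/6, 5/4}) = ℤ ∪ {-10/3, -7/6, 5/4}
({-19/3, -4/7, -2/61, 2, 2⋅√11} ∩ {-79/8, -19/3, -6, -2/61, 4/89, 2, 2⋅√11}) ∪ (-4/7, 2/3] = {-19/3, 2, 2⋅√11} ∪ (-4/7, 2/3]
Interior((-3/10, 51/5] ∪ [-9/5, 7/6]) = (-9/5, 51/5)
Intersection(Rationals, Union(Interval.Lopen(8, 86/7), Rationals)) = Union(Intersection(Interval(8, 86/7), Rationals), Rationals)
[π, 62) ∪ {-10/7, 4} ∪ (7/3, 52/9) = {-10/7} ∪ (7/3, 62)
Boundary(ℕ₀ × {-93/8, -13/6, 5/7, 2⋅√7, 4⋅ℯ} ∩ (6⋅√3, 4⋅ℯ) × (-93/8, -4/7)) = ∅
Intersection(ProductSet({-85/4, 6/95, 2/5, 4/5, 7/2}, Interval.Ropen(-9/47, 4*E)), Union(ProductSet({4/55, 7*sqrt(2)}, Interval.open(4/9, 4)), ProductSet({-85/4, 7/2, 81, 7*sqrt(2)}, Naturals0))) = ProductSet({-85/4, 7/2}, Range(0, 11, 1))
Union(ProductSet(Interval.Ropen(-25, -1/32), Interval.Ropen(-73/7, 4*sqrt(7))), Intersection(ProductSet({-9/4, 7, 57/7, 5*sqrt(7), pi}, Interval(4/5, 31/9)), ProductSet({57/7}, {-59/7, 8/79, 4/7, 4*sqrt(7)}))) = ProductSet(Interval.Ropen(-25, -1/32), Interval.Ropen(-73/7, 4*sqrt(7)))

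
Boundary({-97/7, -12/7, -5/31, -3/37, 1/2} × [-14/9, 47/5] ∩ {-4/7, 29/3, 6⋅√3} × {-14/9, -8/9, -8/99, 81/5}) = ∅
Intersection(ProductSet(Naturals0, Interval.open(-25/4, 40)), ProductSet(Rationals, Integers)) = ProductSet(Naturals0, Range(-6, 40, 1))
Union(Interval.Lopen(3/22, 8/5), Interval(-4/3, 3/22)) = Interval(-4/3, 8/5)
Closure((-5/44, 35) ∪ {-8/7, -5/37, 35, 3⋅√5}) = {-8/7, -5/37} ∪ [-5/44, 35]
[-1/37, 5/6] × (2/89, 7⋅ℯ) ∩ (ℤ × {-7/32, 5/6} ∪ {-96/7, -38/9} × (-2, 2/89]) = {0} × {5/6}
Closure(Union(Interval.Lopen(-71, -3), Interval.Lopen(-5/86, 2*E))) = Union(Interval(-71, -3), Interval(-5/86, 2*E))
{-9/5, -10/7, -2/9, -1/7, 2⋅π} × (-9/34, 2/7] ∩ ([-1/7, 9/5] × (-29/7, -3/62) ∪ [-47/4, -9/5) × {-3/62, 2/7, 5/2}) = {-1/7} × (-9/34, -3/62)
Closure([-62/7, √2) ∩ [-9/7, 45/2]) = [-9/7, √2]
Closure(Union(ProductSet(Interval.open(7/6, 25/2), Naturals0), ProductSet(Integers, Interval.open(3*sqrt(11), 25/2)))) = Union(ProductSet(Integers, Interval(3*sqrt(11), 25/2)), ProductSet(Interval(7/6, 25/2), Naturals0))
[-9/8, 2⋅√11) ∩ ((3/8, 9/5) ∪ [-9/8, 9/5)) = [-9/8, 9/5)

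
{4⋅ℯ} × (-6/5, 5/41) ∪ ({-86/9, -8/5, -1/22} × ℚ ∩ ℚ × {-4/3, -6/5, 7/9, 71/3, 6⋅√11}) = ({4⋅ℯ} × (-6/5, 5/41)) ∪ ({-86/9, -8/5, -1/22} × {-4/3, -6/5, 7/9, 71/3})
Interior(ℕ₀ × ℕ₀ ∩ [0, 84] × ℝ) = ∅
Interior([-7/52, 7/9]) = (-7/52, 7/9)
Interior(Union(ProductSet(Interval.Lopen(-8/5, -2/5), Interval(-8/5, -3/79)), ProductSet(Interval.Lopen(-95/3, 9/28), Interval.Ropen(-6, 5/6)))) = ProductSet(Interval.open(-95/3, 9/28), Interval.open(-6, 5/6))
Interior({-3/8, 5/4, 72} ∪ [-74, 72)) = (-74, 72)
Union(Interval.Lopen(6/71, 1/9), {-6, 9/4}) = Union({-6, 9/4}, Interval.Lopen(6/71, 1/9))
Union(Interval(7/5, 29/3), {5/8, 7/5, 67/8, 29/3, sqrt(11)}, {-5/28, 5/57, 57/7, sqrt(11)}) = Union({-5/28, 5/57, 5/8}, Interval(7/5, 29/3))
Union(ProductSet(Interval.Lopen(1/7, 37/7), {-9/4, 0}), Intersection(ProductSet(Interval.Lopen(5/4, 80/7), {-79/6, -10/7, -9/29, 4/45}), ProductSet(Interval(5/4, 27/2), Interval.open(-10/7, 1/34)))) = Union(ProductSet(Interval.Lopen(1/7, 37/7), {-9/4, 0}), ProductSet(Interval.Lopen(5/4, 80/7), {-9/29}))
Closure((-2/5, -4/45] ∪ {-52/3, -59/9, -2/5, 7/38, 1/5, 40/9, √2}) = {-52/3, -59/9, 7/38, 1/5, 40/9, √2} ∪ [-2/5, -4/45]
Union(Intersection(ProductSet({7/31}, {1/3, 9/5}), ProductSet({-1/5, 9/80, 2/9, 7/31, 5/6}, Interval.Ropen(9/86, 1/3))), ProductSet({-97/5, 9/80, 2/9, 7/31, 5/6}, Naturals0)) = ProductSet({-97/5, 9/80, 2/9, 7/31, 5/6}, Naturals0)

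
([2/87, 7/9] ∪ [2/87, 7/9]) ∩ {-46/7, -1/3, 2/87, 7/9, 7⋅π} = {2/87, 7/9}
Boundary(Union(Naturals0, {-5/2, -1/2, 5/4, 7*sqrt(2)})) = Union({-5/2, -1/2, 5/4, 7*sqrt(2)}, Naturals0)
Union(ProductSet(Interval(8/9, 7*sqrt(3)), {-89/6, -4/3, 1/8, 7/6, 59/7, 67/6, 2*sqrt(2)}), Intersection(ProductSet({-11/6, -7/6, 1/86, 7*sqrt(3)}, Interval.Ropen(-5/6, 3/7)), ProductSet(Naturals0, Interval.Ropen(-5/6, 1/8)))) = ProductSet(Interval(8/9, 7*sqrt(3)), {-89/6, -4/3, 1/8, 7/6, 59/7, 67/6, 2*sqrt(2)})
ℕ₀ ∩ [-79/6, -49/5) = ∅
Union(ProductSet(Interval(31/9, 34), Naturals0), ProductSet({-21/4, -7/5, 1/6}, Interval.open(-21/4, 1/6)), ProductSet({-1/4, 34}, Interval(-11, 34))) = Union(ProductSet({-1/4, 34}, Interval(-11, 34)), ProductSet({-21/4, -7/5, 1/6}, Interval.open(-21/4, 1/6)), ProductSet(Interval(31/9, 34), Naturals0))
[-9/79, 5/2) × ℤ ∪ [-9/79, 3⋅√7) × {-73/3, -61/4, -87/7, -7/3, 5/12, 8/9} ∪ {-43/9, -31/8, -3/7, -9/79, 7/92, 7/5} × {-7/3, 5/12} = ([-9/79, 5/2) × ℤ) ∪ ({-43/9, -31/8, -3/7, -9/79, 7/92, 7/5} × {-7/3, 5/12}) ∪ ([-9/79, 3⋅√7) × {-73/3, -61/4, -87/7, -7/3, 5/12, 8/9})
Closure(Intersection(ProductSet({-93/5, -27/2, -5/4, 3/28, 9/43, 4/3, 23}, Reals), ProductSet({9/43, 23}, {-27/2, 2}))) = ProductSet({9/43, 23}, {-27/2, 2})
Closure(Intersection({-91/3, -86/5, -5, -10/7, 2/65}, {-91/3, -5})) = {-91/3, -5}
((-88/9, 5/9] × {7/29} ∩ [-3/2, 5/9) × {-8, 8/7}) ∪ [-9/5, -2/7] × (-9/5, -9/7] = [-9/5, -2/7] × (-9/5, -9/7]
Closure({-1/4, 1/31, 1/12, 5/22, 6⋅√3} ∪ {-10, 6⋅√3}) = {-10, -1/4, 1/31, 1/12, 5/22, 6⋅√3}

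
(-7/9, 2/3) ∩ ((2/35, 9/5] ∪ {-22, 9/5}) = (2/35, 2/3)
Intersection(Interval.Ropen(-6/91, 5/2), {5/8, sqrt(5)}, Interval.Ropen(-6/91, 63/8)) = {5/8, sqrt(5)}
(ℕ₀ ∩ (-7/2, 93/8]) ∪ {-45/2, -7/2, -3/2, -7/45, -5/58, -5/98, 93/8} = {-45/2, -7/2, -3/2, -7/45, -5/58, -5/98, 93/8} ∪ {0, 1, …, 11}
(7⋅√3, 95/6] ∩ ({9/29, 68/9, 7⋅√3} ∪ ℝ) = (7⋅√3, 95/6]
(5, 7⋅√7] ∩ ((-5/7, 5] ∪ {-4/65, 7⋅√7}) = {7⋅√7}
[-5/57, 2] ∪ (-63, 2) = (-63, 2]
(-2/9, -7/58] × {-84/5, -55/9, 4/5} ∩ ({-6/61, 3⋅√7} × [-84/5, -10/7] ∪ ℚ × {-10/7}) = ∅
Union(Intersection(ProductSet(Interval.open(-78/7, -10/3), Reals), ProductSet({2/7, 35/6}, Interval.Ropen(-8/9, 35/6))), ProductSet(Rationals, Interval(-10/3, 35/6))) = ProductSet(Rationals, Interval(-10/3, 35/6))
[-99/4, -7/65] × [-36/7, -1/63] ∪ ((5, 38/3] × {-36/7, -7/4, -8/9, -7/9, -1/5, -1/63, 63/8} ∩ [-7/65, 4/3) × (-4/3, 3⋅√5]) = [-99/4, -7/65] × [-36/7, -1/63]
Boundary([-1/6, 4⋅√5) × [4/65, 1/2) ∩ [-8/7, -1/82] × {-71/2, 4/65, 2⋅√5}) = [-1/6, -1/82] × {4/65}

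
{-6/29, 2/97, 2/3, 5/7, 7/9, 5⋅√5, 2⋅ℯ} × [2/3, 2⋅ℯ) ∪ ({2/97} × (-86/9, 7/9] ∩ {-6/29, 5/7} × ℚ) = {-6/29, 2/97, 2/3, 5/7, 7/9, 5⋅√5, 2⋅ℯ} × [2/3, 2⋅ℯ)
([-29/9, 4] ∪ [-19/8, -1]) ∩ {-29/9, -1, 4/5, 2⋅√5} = {-29/9, -1, 4/5}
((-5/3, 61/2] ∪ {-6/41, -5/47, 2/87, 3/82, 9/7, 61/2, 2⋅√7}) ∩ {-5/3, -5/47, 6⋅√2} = {-5/47, 6⋅√2}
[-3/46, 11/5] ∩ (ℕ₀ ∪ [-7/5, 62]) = [-3/46, 11/5] ∪ {0, 1, 2}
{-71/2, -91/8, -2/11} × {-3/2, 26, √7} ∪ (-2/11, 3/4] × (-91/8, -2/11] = ({-71/2, -91/8, -2/11} × {-3/2, 26, √7}) ∪ ((-2/11, 3/4] × (-91/8, -2/11])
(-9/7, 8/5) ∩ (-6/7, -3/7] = (-6/7, -3/7]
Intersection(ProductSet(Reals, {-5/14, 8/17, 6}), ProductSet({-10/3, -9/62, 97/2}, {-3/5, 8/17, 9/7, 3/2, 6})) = ProductSet({-10/3, -9/62, 97/2}, {8/17, 6})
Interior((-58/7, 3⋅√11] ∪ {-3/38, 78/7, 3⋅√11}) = (-58/7, 3⋅√11)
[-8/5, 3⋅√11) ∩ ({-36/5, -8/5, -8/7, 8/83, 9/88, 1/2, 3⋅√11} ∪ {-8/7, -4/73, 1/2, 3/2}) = {-8/5, -8/7, -4/73, 8/83, 9/88, 1/2, 3/2}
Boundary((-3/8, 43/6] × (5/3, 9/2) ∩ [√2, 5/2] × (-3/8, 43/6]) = ({5/2, √2} × [5/3, 9/2]) ∪ ([√2, 5/2] × {5/3, 9/2})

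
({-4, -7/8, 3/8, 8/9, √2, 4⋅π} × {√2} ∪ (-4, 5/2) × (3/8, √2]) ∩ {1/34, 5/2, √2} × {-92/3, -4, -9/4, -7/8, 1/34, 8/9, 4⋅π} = {1/34, √2} × {8/9}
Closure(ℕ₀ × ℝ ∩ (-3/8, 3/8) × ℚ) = {0} × ℝ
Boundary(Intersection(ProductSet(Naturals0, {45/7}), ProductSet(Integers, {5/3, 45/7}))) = ProductSet(Naturals0, {45/7})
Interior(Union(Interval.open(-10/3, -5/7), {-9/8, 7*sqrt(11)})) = Interval.open(-10/3, -5/7)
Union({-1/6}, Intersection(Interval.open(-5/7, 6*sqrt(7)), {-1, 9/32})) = {-1/6, 9/32}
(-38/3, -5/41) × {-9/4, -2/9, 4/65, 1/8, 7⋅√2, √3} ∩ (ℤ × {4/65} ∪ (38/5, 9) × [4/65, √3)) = {-12, -11, …, -1} × {4/65}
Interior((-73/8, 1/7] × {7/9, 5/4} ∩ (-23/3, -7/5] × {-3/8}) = ∅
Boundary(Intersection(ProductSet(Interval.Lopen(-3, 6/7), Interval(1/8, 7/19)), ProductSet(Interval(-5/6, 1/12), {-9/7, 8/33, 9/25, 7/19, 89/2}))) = ProductSet(Interval(-5/6, 1/12), {8/33, 9/25, 7/19})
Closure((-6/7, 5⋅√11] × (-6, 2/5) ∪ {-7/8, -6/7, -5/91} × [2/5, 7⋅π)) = ({-7/8, -6/7, -5/91} × [2/5, 7⋅π]) ∪ ({-6/7, 5⋅√11} × [-6, 2/5]) ∪ ([-6/7, 5⋅√11] × {-6, 2/5}) ∪ ((-6/7, 5⋅√11] × (-6, 2/5))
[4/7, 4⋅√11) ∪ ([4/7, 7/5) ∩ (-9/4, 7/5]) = [4/7, 4⋅√11)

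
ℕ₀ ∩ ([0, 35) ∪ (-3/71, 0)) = {0, 1, …, 34}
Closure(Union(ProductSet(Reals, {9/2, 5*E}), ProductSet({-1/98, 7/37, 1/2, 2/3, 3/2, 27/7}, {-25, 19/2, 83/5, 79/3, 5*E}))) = Union(ProductSet({-1/98, 7/37, 1/2, 2/3, 3/2, 27/7}, {-25, 19/2, 83/5, 79/3, 5*E}), ProductSet(Reals, {9/2, 5*E}))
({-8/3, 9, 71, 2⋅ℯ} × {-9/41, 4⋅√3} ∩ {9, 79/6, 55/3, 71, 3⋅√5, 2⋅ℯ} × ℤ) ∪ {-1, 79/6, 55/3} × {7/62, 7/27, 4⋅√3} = {-1, 79/6, 55/3} × {7/62, 7/27, 4⋅√3}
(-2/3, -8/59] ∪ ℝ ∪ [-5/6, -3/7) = (-∞, ∞)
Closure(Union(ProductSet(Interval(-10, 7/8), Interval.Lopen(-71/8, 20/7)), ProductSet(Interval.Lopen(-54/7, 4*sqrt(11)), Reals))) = Union(ProductSet({-10}, Interval(-71/8, 20/7)), ProductSet({-54/7, 4*sqrt(11)}, Union(Interval(-oo, -71/8), Interval(20/7, oo))), ProductSet(Interval(-10, -54/7), {-71/8, 20/7}), ProductSet(Interval(-10, 7/8), Interval.Lopen(-71/8, 20/7)), ProductSet(Interval.Lopen(-54/7, 4*sqrt(11)), Reals))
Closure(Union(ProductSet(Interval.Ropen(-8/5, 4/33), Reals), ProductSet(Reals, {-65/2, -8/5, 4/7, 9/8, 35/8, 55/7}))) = Union(ProductSet(Interval(-oo, oo), {-65/2, -8/5, 4/7, 9/8, 35/8, 55/7}), ProductSet(Interval(-8/5, 4/33), Reals))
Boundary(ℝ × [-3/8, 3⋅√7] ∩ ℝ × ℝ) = ℝ × {-3/8, 3⋅√7}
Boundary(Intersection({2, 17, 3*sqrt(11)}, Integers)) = {2, 17}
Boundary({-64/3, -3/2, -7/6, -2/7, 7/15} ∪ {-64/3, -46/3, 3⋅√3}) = {-64/3, -46/3, -3/2, -7/6, -2/7, 7/15, 3⋅√3}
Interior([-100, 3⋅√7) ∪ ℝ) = (-∞, ∞)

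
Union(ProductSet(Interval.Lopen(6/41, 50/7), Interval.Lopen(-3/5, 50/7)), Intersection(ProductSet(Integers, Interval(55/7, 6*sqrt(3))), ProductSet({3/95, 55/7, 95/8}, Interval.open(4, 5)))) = ProductSet(Interval.Lopen(6/41, 50/7), Interval.Lopen(-3/5, 50/7))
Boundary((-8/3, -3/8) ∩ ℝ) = {-8/3, -3/8}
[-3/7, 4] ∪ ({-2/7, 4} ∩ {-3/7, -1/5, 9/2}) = [-3/7, 4]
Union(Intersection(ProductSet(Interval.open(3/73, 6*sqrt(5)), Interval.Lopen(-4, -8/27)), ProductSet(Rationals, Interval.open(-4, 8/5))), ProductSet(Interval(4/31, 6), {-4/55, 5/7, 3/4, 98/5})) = Union(ProductSet(Intersection(Interval.open(3/73, 6*sqrt(5)), Rationals), Interval.Lopen(-4, -8/27)), ProductSet(Interval(4/31, 6), {-4/55, 5/7, 3/4, 98/5}))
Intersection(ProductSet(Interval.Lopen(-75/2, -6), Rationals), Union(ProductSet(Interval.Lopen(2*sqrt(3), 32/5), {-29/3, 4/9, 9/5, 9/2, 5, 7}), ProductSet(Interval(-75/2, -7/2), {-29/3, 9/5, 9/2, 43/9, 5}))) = ProductSet(Interval.Lopen(-75/2, -6), {-29/3, 9/5, 9/2, 43/9, 5})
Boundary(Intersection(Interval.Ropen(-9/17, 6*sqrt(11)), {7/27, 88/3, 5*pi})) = {7/27, 5*pi}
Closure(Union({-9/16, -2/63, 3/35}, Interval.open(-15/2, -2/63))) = Union({3/35}, Interval(-15/2, -2/63))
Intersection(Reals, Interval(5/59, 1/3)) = Interval(5/59, 1/3)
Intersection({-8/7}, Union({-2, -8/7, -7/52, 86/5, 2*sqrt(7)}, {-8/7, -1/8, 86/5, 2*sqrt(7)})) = {-8/7}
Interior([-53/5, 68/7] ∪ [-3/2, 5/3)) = (-53/5, 68/7)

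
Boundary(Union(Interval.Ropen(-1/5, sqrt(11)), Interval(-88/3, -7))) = {-88/3, -7, -1/5, sqrt(11)}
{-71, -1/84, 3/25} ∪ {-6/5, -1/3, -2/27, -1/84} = {-71, -6/5, -1/3, -2/27, -1/84, 3/25}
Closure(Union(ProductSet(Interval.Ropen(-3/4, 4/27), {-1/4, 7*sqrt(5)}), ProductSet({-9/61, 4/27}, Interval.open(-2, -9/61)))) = Union(ProductSet({-9/61, 4/27}, Interval(-2, -9/61)), ProductSet(Interval(-3/4, 4/27), {-1/4, 7*sqrt(5)}))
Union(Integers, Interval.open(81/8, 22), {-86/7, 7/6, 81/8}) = Union({-86/7, 7/6}, Integers, Interval(81/8, 22))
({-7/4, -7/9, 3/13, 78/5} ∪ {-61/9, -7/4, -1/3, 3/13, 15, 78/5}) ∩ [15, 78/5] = {15, 78/5}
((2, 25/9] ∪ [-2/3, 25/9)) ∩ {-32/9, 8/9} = {8/9}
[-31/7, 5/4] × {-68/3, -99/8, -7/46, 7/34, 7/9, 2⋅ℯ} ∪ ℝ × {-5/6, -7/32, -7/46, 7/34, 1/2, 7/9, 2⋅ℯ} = (ℝ × {-5/6, -7/32, -7/46, 7/34, 1/2, 7/9, 2⋅ℯ}) ∪ ([-31/7, 5/4] × {-68/3, -99/8, -7/46, 7/34, 7/9, 2⋅ℯ})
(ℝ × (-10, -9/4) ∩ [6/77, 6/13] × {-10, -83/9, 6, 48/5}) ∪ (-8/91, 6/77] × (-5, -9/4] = ([6/77, 6/13] × {-83/9}) ∪ ((-8/91, 6/77] × (-5, -9/4])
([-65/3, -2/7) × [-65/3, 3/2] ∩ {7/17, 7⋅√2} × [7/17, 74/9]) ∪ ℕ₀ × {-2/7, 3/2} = ℕ₀ × {-2/7, 3/2}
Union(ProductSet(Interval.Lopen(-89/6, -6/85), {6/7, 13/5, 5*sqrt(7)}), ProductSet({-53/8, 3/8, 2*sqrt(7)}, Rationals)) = Union(ProductSet({-53/8, 3/8, 2*sqrt(7)}, Rationals), ProductSet(Interval.Lopen(-89/6, -6/85), {6/7, 13/5, 5*sqrt(7)}))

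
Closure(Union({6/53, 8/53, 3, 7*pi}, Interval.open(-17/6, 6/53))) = Union({8/53, 3, 7*pi}, Interval(-17/6, 6/53))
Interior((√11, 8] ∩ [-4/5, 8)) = (√11, 8)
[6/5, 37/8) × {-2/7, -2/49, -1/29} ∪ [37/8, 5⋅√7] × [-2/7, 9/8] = ([6/5, 37/8) × {-2/7, -2/49, -1/29}) ∪ ([37/8, 5⋅√7] × [-2/7, 9/8])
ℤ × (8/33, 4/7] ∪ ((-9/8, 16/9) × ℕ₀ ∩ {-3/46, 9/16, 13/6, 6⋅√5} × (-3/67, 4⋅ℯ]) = (ℤ × (8/33, 4/7]) ∪ ({-3/46, 9/16} × {0, 1, …, 10})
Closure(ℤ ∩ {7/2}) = ∅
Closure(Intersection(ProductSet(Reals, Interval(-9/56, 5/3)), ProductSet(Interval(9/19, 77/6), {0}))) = ProductSet(Interval(9/19, 77/6), {0})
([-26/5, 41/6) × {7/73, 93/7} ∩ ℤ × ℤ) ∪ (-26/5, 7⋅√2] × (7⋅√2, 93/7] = (-26/5, 7⋅√2] × (7⋅√2, 93/7]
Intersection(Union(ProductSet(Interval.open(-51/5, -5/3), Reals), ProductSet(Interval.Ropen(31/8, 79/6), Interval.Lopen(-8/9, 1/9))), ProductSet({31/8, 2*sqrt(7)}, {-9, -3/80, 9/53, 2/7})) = ProductSet({31/8, 2*sqrt(7)}, {-3/80})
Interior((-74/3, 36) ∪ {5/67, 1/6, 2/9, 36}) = (-74/3, 36)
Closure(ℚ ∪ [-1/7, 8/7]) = ℚ ∪ (-∞, ∞)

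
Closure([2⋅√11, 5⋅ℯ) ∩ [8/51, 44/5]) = [2⋅√11, 44/5]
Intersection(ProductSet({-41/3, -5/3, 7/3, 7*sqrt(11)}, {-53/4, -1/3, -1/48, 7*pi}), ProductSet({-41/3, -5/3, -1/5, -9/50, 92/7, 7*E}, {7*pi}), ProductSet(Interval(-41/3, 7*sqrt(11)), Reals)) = ProductSet({-41/3, -5/3}, {7*pi})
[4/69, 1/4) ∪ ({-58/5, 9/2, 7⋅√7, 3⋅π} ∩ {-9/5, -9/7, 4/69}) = [4/69, 1/4)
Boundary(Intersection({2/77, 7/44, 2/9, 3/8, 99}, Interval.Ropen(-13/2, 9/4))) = {2/77, 7/44, 2/9, 3/8}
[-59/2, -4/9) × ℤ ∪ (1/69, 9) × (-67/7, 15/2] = ([-59/2, -4/9) × ℤ) ∪ ((1/69, 9) × (-67/7, 15/2])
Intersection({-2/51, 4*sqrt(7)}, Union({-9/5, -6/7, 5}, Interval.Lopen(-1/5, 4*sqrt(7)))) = {-2/51, 4*sqrt(7)}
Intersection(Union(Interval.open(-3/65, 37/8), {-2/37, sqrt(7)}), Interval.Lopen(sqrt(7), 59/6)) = Interval.open(sqrt(7), 37/8)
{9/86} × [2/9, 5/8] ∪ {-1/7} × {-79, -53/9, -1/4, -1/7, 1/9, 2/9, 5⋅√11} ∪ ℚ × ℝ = ℚ × ℝ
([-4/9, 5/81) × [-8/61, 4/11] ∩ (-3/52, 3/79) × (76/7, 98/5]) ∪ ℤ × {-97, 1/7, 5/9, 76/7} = ℤ × {-97, 1/7, 5/9, 76/7}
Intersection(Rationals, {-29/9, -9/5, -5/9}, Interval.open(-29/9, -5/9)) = {-9/5}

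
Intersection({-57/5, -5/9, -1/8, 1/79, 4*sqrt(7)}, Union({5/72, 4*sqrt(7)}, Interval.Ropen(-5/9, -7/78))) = {-5/9, -1/8, 4*sqrt(7)}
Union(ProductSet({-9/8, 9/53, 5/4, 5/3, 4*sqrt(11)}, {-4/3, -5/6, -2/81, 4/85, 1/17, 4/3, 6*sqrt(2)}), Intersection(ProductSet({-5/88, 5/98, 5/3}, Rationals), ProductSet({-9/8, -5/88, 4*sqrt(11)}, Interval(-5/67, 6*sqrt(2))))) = Union(ProductSet({-5/88}, Intersection(Interval(-5/67, 6*sqrt(2)), Rationals)), ProductSet({-9/8, 9/53, 5/4, 5/3, 4*sqrt(11)}, {-4/3, -5/6, -2/81, 4/85, 1/17, 4/3, 6*sqrt(2)}))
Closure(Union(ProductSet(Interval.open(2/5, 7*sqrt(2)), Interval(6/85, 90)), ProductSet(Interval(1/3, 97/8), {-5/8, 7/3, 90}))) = Union(ProductSet(Interval(1/3, 97/8), {-5/8, 7/3, 90}), ProductSet(Interval(2/5, 7*sqrt(2)), Interval(6/85, 90)))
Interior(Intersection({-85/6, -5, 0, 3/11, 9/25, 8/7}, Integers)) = EmptySet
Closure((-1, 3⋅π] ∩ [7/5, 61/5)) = [7/5, 3⋅π]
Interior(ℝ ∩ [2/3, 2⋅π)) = (2/3, 2⋅π)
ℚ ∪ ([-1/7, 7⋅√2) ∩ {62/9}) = ℚ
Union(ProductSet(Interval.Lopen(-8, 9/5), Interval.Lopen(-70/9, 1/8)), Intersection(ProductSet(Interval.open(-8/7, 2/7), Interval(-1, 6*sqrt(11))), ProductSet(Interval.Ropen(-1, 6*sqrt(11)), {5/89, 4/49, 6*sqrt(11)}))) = Union(ProductSet(Interval.Lopen(-8, 9/5), Interval.Lopen(-70/9, 1/8)), ProductSet(Interval.Ropen(-1, 2/7), {5/89, 4/49, 6*sqrt(11)}))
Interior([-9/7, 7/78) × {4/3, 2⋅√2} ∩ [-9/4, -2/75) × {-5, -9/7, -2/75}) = ∅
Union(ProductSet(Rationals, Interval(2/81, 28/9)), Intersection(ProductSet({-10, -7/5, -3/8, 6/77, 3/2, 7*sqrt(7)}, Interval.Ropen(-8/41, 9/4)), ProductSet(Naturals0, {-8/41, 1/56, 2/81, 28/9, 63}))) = ProductSet(Rationals, Interval(2/81, 28/9))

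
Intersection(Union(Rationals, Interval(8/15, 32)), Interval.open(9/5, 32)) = Union(Intersection(Interval.open(9/5, 32), Rationals), Interval.open(9/5, 32))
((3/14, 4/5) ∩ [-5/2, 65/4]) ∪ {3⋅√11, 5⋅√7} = (3/14, 4/5) ∪ {3⋅√11, 5⋅√7}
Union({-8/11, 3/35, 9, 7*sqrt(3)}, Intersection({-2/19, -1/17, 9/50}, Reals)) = {-8/11, -2/19, -1/17, 3/35, 9/50, 9, 7*sqrt(3)}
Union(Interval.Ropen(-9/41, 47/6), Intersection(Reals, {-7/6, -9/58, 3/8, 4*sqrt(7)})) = Union({-7/6, 4*sqrt(7)}, Interval.Ropen(-9/41, 47/6))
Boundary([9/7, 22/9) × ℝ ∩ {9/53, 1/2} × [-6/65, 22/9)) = ∅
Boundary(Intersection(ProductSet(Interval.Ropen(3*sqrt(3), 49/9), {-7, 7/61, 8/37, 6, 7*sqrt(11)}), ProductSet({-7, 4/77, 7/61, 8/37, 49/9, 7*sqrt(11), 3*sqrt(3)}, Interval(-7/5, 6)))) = ProductSet({3*sqrt(3)}, {7/61, 8/37, 6})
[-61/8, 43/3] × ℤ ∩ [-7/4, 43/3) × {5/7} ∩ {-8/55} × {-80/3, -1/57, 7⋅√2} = ∅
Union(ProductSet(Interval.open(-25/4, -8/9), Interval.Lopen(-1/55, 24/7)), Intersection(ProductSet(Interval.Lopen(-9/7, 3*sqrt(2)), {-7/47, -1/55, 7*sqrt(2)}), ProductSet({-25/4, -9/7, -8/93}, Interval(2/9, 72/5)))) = Union(ProductSet({-8/93}, {7*sqrt(2)}), ProductSet(Interval.open(-25/4, -8/9), Interval.Lopen(-1/55, 24/7)))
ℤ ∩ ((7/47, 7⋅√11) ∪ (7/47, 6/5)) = {1, 2, …, 23}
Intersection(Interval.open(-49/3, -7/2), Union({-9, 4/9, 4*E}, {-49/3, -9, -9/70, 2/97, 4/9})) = {-9}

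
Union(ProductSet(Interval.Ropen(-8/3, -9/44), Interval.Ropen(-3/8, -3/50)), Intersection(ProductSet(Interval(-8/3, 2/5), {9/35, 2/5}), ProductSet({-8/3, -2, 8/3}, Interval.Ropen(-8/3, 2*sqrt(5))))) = Union(ProductSet({-8/3, -2}, {9/35, 2/5}), ProductSet(Interval.Ropen(-8/3, -9/44), Interval.Ropen(-3/8, -3/50)))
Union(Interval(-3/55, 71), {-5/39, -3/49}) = Union({-5/39, -3/49}, Interval(-3/55, 71))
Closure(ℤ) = ℤ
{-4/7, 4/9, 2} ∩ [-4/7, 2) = {-4/7, 4/9}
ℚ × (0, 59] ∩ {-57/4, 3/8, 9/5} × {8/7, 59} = {-57/4, 3/8, 9/5} × {8/7, 59}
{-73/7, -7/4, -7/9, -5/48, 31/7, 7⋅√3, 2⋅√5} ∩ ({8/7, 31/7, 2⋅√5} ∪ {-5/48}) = {-5/48, 31/7, 2⋅√5}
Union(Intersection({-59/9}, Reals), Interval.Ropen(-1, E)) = Union({-59/9}, Interval.Ropen(-1, E))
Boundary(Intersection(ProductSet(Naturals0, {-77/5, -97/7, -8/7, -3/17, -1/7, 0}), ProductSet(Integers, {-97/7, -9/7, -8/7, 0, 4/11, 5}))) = ProductSet(Naturals0, {-97/7, -8/7, 0})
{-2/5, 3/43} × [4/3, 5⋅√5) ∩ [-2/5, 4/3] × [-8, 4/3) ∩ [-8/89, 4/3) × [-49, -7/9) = ∅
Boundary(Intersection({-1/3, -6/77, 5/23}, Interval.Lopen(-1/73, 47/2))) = {5/23}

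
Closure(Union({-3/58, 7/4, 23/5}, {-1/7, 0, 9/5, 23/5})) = {-1/7, -3/58, 0, 7/4, 9/5, 23/5}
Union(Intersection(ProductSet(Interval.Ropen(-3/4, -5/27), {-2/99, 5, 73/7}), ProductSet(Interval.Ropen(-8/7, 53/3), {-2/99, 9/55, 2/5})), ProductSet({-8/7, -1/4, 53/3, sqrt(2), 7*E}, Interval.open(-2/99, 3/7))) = Union(ProductSet({-8/7, -1/4, 53/3, sqrt(2), 7*E}, Interval.open(-2/99, 3/7)), ProductSet(Interval.Ropen(-3/4, -5/27), {-2/99}))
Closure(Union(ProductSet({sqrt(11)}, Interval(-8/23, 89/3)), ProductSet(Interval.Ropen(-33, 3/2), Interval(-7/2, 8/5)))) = Union(ProductSet({sqrt(11)}, Interval(-8/23, 89/3)), ProductSet(Interval(-33, 3/2), Interval(-7/2, 8/5)))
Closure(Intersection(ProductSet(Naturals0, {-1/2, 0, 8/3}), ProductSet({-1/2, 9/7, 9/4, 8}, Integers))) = ProductSet({8}, {0})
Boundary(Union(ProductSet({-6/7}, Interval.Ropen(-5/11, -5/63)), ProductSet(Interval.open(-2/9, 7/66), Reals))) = Union(ProductSet({-6/7}, Interval(-5/11, -5/63)), ProductSet({-2/9, 7/66}, Reals))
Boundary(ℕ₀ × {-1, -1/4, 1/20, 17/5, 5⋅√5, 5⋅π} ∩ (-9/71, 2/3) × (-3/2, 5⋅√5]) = {0} × {-1, -1/4, 1/20, 17/5, 5⋅√5}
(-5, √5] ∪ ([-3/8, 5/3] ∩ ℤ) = (-5, √5] ∪ {0, 1}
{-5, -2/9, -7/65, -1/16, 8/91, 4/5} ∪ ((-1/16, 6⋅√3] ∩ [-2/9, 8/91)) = {-5, -2/9, -7/65, 4/5} ∪ [-1/16, 8/91]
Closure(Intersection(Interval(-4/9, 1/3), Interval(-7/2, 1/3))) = Interval(-4/9, 1/3)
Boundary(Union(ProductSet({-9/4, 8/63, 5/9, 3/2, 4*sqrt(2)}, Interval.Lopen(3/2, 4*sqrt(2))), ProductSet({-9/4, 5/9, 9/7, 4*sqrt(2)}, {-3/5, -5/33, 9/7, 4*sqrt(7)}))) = Union(ProductSet({-9/4, 5/9, 9/7, 4*sqrt(2)}, {-3/5, -5/33, 9/7, 4*sqrt(7)}), ProductSet({-9/4, 8/63, 5/9, 3/2, 4*sqrt(2)}, Interval(3/2, 4*sqrt(2))))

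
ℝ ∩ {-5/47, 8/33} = {-5/47, 8/33}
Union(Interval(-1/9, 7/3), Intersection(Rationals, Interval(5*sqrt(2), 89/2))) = Union(Intersection(Interval(5*sqrt(2), 89/2), Rationals), Interval(-1/9, 7/3))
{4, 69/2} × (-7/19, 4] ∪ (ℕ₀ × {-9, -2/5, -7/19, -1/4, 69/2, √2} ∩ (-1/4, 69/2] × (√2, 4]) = {4, 69/2} × (-7/19, 4]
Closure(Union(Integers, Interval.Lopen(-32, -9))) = Union(Integers, Interval(-32, -9))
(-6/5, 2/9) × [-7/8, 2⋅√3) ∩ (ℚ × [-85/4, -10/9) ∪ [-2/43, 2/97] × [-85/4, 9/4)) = [-2/43, 2/97] × [-7/8, 9/4)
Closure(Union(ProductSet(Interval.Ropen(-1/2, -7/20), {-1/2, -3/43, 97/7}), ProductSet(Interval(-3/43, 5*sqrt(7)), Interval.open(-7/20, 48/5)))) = Union(ProductSet(Interval(-1/2, -7/20), {-1/2, -3/43, 97/7}), ProductSet(Interval(-3/43, 5*sqrt(7)), Interval(-7/20, 48/5)))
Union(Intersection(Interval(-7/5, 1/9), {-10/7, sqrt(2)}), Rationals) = Rationals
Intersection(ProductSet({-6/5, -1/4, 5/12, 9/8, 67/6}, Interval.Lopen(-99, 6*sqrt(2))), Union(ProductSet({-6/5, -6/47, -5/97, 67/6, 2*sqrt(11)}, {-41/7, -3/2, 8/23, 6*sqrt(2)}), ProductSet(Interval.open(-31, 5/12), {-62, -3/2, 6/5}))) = Union(ProductSet({-6/5, -1/4}, {-62, -3/2, 6/5}), ProductSet({-6/5, 67/6}, {-41/7, -3/2, 8/23, 6*sqrt(2)}))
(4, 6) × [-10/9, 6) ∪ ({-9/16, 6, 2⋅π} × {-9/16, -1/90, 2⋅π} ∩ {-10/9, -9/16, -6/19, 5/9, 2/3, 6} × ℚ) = ({-9/16, 6} × {-9/16, -1/90}) ∪ ((4, 6) × [-10/9, 6))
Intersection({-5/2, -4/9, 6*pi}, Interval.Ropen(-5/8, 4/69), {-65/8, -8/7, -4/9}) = {-4/9}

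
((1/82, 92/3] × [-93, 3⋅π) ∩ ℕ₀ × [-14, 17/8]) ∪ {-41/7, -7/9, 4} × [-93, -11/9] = ({-41/7, -7/9, 4} × [-93, -11/9]) ∪ ({1, 2, …, 30} × [-14, 17/8])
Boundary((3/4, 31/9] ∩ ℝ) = {3/4, 31/9}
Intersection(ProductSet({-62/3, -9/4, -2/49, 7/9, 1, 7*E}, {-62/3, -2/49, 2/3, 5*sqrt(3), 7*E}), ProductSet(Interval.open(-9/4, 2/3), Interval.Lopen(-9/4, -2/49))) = ProductSet({-2/49}, {-2/49})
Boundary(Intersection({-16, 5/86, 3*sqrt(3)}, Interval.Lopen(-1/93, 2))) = {5/86}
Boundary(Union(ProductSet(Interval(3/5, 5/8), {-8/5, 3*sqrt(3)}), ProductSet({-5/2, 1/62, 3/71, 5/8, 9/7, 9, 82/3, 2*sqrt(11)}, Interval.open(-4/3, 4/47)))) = Union(ProductSet({-5/2, 1/62, 3/71, 5/8, 9/7, 9, 82/3, 2*sqrt(11)}, Interval(-4/3, 4/47)), ProductSet(Interval(3/5, 5/8), {-8/5, 3*sqrt(3)}))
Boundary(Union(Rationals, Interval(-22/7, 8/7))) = Union(Interval(-oo, -22/7), Interval(8/7, oo))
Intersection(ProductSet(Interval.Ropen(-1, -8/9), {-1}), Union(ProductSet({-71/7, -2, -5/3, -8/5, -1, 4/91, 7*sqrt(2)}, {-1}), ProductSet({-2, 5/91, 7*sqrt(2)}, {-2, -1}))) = ProductSet({-1}, {-1})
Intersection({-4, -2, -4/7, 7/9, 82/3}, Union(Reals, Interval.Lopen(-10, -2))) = {-4, -2, -4/7, 7/9, 82/3}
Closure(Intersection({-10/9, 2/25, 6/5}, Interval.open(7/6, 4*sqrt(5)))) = {6/5}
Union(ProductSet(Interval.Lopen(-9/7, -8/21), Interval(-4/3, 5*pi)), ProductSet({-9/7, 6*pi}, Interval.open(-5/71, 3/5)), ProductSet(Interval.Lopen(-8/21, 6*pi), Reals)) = Union(ProductSet({-9/7, 6*pi}, Interval.open(-5/71, 3/5)), ProductSet(Interval.Lopen(-9/7, -8/21), Interval(-4/3, 5*pi)), ProductSet(Interval.Lopen(-8/21, 6*pi), Reals))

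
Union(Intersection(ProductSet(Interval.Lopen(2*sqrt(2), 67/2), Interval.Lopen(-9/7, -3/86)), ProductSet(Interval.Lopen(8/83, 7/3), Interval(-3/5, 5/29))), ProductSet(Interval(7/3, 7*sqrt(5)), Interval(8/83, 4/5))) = ProductSet(Interval(7/3, 7*sqrt(5)), Interval(8/83, 4/5))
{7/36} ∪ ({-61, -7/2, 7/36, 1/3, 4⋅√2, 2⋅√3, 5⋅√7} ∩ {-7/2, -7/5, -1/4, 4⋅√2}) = {-7/2, 7/36, 4⋅√2}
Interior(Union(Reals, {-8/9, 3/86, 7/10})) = Reals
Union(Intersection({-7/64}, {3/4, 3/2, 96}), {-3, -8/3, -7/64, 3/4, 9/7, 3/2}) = {-3, -8/3, -7/64, 3/4, 9/7, 3/2}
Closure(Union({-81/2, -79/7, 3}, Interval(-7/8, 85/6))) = Union({-81/2, -79/7}, Interval(-7/8, 85/6))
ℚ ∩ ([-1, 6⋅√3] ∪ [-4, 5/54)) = ℚ ∩ [-4, 6⋅√3]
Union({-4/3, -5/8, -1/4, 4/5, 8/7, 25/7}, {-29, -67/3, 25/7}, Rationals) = Rationals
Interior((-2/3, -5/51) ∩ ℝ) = (-2/3, -5/51)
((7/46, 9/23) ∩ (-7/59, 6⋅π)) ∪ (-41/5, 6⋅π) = (-41/5, 6⋅π)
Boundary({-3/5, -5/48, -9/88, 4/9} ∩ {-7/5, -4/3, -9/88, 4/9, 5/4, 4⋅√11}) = {-9/88, 4/9}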